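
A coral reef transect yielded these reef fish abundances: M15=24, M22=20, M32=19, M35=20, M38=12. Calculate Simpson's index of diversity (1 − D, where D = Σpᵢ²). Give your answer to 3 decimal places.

Total N = 24+20+19+20+12 = 95, so the proportions are 0.25263, 0.21053, 0.2, 0.21053, 0.12632 (working shown to 5 dp, full precision carried).
D = 0.25263² + 0.21053² + 0.2² + 0.21053² + 0.12632² = 0.06382 + 0.04432 + 0.04000 + 0.04432 + 0.01596 = 0.20842.
So 1 − D = 0.79158, i.e. 0.792 to 3 decimal places.

0.792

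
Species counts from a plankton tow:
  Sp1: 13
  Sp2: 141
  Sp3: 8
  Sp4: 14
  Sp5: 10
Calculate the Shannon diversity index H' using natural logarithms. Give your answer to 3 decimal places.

Total N = 13+141+8+14+10 = 186, so the proportions are 0.06989, 0.75806, 0.04301, 0.07527, 0.05376 (working shown to 5 dp, full precision carried).
Each pᵢ ln pᵢ term: 0.06989×(-2.66080)=-0.18597, 0.75806×(-0.27699)=-0.20997, 0.04301×(-3.14631)=-0.13532, 0.07527×(-2.58669)=-0.19470, 0.05376×(-2.92316)=-0.15716.
Sum = -0.88312, so H' = 0.883.

0.883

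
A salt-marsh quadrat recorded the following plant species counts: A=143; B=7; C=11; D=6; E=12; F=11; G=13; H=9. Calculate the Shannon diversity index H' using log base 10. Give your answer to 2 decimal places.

Total N = 143+7+11+6+12+11+13+9 = 212, so the proportions are 0.6745, 0.033, 0.0519, 0.0283, 0.0566, 0.0519, 0.0613, 0.0425 (working shown to 4 dp, full precision carried).
Each pᵢ log₁₀ pᵢ term: 0.6745×(-0.1710)=-0.1153, 0.033×(-1.4812)=-0.0489, 0.0519×(-1.2849)=-0.0667, 0.0283×(-1.5482)=-0.0438, 0.0566×(-1.2472)=-0.0706, 0.0519×(-1.2849)=-0.0667, 0.0613×(-1.2124)=-0.0743, 0.0425×(-1.3721)=-0.0582.
Sum = -0.5446, so H' = 0.54.

0.54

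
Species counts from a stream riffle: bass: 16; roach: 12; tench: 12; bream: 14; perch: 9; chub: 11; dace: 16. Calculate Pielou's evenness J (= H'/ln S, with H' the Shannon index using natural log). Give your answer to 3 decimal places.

Total N = 16+12+12+14+9+11+16 = 90, so the proportions are 0.17778, 0.13333, 0.13333, 0.15556, 0.1, 0.12222, 0.17778 (working shown to 5 dp, full precision carried).
H' = −Σ pᵢ ln pᵢ = −((-0.30706) + (-0.26865) + (-0.26865) + (-0.28945) + (-0.23026) + (-0.25690) + (-0.30706)) = 1.92804.
With S = 7 species, ln S = 1.94591, so J = 1.92804/1.94591 = 0.99082, i.e. 0.991 to 3 decimal places.

0.991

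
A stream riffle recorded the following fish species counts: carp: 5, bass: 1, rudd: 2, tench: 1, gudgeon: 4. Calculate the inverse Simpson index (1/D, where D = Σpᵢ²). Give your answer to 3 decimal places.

3.596

Total N = 5+1+2+1+4 = 13, so the proportions are 0.3846154, 0.0769231, 0.1538462, 0.0769231, 0.3076923 (working shown to 7 dp, full precision carried).
D = 0.3846154² + 0.0769231² + 0.1538462² + 0.0769231² + 0.3076923² = 0.1479290 + 0.0059172 + 0.0236686 + 0.0059172 + 0.0946746 = 0.2781065.
So 1/D = 3.59574, i.e. 3.596 to 3 decimal places.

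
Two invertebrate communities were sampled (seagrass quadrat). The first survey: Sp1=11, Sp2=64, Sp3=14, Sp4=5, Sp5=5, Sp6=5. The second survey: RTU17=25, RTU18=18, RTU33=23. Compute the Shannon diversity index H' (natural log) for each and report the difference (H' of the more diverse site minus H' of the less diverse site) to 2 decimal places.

0.15

The first survey: N=104, proportions 0.10577, 0.61538, 0.13462, 0.04808, 0.04808, 0.04808, giving H' = 1.24407 (working shown to 5 dp, full precision carried).
The second survey: N=66, proportions 0.37879, 0.27273, 0.34848, giving H' = 1.08943.
Difference = |1.24407 − 1.08943| = 0.15464, i.e. 0.15 to 2 decimal places.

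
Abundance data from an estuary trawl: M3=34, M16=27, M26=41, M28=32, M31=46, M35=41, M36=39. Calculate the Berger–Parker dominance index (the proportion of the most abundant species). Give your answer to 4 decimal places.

0.1769

Total N = 34+27+41+32+46+41+39 = 260, so the proportions are 0.130769, 0.103846, 0.157692, 0.123077, 0.176923, 0.157692, 0.15 (working shown to 6 dp, full precision carried).
The largest proportion is 0.176923, i.e. d = 0.1769 to 4 decimal places.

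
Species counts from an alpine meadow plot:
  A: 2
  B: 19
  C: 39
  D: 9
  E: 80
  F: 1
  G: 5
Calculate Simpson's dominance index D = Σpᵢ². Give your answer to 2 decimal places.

0.35

Total N = 2+19+39+9+80+1+5 = 155, so the proportions are 0.0129, 0.1226, 0.2516, 0.0581, 0.5161, 0.0065, 0.0323 (working shown to 4 dp, full precision carried).
D = 0.0129² + 0.1226² + 0.2516² + 0.0581² + 0.5161² + 0.0065² + 0.0323² = 0.0002 + 0.0150 + 0.0633 + 0.0034 + 0.2664 + 0.0000 + 0.0010 = 0.3493.
To 2 decimal places, D = 0.35.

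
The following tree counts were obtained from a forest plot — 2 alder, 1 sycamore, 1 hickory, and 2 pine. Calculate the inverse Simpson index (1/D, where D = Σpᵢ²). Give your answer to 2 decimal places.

3.60

Total N = 2+1+1+2 = 6, so the proportions are 0.333333, 0.166667, 0.166667, 0.333333 (working shown to 6 dp, full precision carried).
D = 0.333333² + 0.166667² + 0.166667² + 0.333333² = 0.111111 + 0.027778 + 0.027778 + 0.111111 = 0.277778.
So 1/D = 3.6000, i.e. 3.60 to 2 decimal places.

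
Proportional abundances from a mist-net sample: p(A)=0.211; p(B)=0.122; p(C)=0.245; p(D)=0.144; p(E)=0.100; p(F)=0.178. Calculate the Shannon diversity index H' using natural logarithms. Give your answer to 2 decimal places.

1.75

Each pᵢ ln pᵢ term (working shown to 4 dp, full precision carried): 0.211×(-1.5559)=-0.3283, 0.122×(-2.1037)=-0.2567, 0.245×(-1.4065)=-0.3446, 0.144×(-1.9379)=-0.2791, 0.1×(-2.3026)=-0.2303, 0.178×(-1.7260)=-0.3072.
Sum = -1.7461, so H' = 1.75.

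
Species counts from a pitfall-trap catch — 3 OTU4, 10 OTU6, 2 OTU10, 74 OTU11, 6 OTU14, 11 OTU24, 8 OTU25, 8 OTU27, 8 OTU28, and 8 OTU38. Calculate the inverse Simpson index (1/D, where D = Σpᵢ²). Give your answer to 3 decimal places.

3.173

Total N = 3+10+2+74+6+11+8+8+8+8 = 138, so the proportions are 0.0217391, 0.0724638, 0.0144928, 0.5362319, 0.0434783, 0.0797101, 0.057971, 0.057971, 0.057971, 0.057971 (working shown to 7 dp, full precision carried).
D = 0.0217391² + 0.0724638² + 0.0144928² + 0.5362319² + 0.0434783² + 0.0797101² + 0.057971² + 0.057971² + 0.057971² + 0.057971² = 0.0004726 + 0.0052510 + 0.0002100 + 0.2875446 + 0.0018904 + 0.0063537 + 0.0033606 + 0.0033606 + 0.0033606 + 0.0033606 = 0.3151649.
So 1/D = 3.17294, i.e. 3.173 to 3 decimal places.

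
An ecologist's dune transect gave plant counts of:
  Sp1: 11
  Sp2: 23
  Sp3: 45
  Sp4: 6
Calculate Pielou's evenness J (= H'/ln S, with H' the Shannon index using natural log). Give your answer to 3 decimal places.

0.824

Total N = 11+23+45+6 = 85, so the proportions are 0.12941, 0.27059, 0.52941, 0.07059 (working shown to 5 dp, full precision carried).
H' = −Σ pᵢ ln pᵢ = −((-0.26462) + (-0.35370) + (-0.33670) + (-0.18712)) = 1.14214.
With S = 4 species, ln S = 1.38629, so J = 1.14214/1.38629 = 0.82388, i.e. 0.824 to 3 decimal places.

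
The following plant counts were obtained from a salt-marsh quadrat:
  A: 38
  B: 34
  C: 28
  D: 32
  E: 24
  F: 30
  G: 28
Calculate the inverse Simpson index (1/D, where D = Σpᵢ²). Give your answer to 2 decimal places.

Total N = 38+34+28+32+24+30+28 = 214, so the proportions are 0.17757, 0.158879, 0.130841, 0.149533, 0.11215, 0.140187, 0.130841 (working shown to 6 dp, full precision carried).
D = 0.17757² + 0.158879² + 0.130841² + 0.149533² + 0.11215² + 0.140187² + 0.130841² = 0.031531 + 0.025242 + 0.017119 + 0.022360 + 0.012578 + 0.019652 + 0.017119 = 0.145602.
So 1/D = 6.8680, i.e. 6.87 to 2 decimal places.

6.87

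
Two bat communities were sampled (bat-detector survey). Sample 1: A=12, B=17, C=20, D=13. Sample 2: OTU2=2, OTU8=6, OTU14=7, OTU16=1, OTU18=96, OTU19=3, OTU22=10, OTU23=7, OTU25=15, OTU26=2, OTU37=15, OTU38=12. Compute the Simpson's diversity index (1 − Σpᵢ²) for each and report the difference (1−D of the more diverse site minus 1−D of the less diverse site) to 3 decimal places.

Sample 1: N=62, proportions 0.193548, 0.274194, 0.322581, 0.209677, giving 1−D = 0.739334 (working shown to 6 dp, full precision carried).
Sample 2: N=176, proportions 0.011364, 0.034091, 0.039773, 0.005682, 0.545455, 0.017045, 0.056818, 0.039773, 0.085227, 0.011364, 0.085227, 0.068182, giving 1−D = 0.675168.
Difference = |0.739334 − 0.675168| = 0.064166, i.e. 0.064 to 3 decimal places.

0.064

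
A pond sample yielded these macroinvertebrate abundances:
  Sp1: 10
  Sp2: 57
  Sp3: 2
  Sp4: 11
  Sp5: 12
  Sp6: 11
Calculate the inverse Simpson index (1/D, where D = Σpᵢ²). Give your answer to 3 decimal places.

Total N = 10+57+2+11+12+11 = 103, so the proportions are 0.097087, 0.553398, 0.019417, 0.106796, 0.116505, 0.106796 (working shown to 6 dp, full precision carried).
D = 0.097087² + 0.553398² + 0.019417² + 0.106796² + 0.116505² + 0.106796² = 0.009426 + 0.306249 + 0.000377 + 0.011405 + 0.013573 + 0.011405 = 0.352437.
So 1/D = 2.83739, i.e. 2.837 to 3 decimal places.

2.837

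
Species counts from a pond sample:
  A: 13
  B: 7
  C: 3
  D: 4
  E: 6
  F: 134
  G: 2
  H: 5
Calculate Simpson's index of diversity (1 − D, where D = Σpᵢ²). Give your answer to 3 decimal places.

Total N = 13+7+3+4+6+134+2+5 = 174, so the proportions are 0.07471, 0.04023, 0.01724, 0.02299, 0.03448, 0.77011, 0.01149, 0.02874 (working shown to 5 dp, full precision carried).
D = 0.07471² + 0.04023² + 0.01724² + 0.02299² + 0.03448² + 0.77011² + 0.01149² + 0.02874² = 0.00558 + 0.00162 + 0.00030 + 0.00053 + 0.00119 + 0.59308 + 0.00013 + 0.00083 = 0.60325.
So 1 − D = 0.39675, i.e. 0.397 to 3 decimal places.

0.397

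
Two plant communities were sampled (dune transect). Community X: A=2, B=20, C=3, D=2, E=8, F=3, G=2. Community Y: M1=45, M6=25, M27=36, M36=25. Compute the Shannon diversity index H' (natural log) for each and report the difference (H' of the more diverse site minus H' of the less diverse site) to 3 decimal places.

0.152

Community X: N=40, proportions 0.05, 0.5, 0.075, 0.05, 0.2, 0.075, 0.05, giving H' = 1.50636 (working shown to 5 dp, full precision carried).
Community Y: N=131, proportions 0.34351, 0.19084, 0.27481, 0.19084, giving H' = 1.35420.
Difference = |1.50636 − 1.35420| = 0.15216, i.e. 0.152 to 3 decimal places.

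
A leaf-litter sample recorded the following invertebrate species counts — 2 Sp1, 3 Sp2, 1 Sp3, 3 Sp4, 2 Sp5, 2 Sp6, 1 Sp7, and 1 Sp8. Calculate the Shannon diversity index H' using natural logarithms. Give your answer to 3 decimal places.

Total N = 2+3+1+3+2+2+1+1 = 15, so the proportions are 0.13333, 0.2, 0.06667, 0.2, 0.13333, 0.13333, 0.06667, 0.06667 (working shown to 5 dp, full precision carried).
Each pᵢ ln pᵢ term: 0.13333×(-2.01490)=-0.26865, 0.2×(-1.60944)=-0.32189, 0.06667×(-2.70805)=-0.18054, 0.2×(-1.60944)=-0.32189, 0.13333×(-2.01490)=-0.26865, 0.13333×(-2.01490)=-0.26865, 0.06667×(-2.70805)=-0.18054, 0.06667×(-2.70805)=-0.18054.
Sum = -1.99135, so H' = 1.991.

1.991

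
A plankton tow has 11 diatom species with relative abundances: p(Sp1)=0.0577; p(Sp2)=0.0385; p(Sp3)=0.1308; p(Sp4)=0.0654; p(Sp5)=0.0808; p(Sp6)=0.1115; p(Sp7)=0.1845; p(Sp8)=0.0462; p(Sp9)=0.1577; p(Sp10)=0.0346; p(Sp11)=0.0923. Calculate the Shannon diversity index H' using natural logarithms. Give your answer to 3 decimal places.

Each pᵢ ln pᵢ term (working shown to 5 dp, full precision carried): 0.0577×(-2.85250)=-0.16459, 0.0385×(-3.25710)=-0.12540, 0.1308×(-2.03409)=-0.26606, 0.0654×(-2.72723)=-0.17836, 0.0808×(-2.51578)=-0.20327, 0.1115×(-2.19373)=-0.24460, 0.1845×(-1.69011)=-0.31182, 0.0462×(-3.07478)=-0.14205, 0.1577×(-1.84706)=-0.29128, 0.0346×(-3.36390)=-0.11639, 0.0923×(-2.38271)=-0.21992.
Sum = -2.26376, so H' = 2.264.

2.264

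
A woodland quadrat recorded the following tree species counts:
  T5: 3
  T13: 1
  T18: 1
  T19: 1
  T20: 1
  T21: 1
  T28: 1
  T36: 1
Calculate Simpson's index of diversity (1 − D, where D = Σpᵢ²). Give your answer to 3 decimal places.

0.840

Total N = 3+1+1+1+1+1+1+1 = 10, so the proportions are 0.3, 0.1, 0.1, 0.1, 0.1, 0.1, 0.1, 0.1 (working shown to 5 dp, full precision carried).
D = 0.3² + 0.1² + 0.1² + 0.1² + 0.1² + 0.1² + 0.1² + 0.1² = 0.09000 + 0.01000 + 0.01000 + 0.01000 + 0.01000 + 0.01000 + 0.01000 + 0.01000 = 0.16000.
So 1 − D = 0.84000, i.e. 0.840 to 3 decimal places.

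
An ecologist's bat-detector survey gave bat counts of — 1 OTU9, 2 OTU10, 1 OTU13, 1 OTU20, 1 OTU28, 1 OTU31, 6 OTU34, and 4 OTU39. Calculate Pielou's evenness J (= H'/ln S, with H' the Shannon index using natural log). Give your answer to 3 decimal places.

Total N = 1+2+1+1+1+1+6+4 = 17, so the proportions are 0.05882, 0.11765, 0.05882, 0.05882, 0.05882, 0.05882, 0.35294, 0.23529 (working shown to 5 dp, full precision carried).
H' = −Σ pᵢ ln pᵢ = −((-0.16666) + (-0.25177) + (-0.16666) + (-0.16666) + (-0.16666) + (-0.16666) + (-0.36757) + (-0.34045)) = 1.79309.
With S = 8 species, ln S = 2.07944, so J = 1.79309/2.07944 = 0.86230, i.e. 0.862 to 3 decimal places.

0.862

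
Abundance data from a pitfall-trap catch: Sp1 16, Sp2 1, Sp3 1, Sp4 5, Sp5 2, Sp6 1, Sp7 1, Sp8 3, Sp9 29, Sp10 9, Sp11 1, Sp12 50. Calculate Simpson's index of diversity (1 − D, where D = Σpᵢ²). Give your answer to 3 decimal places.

0.737

Total N = 16+1+1+5+2+1+1+3+29+9+1+50 = 119, so the proportions are 0.13445, 0.0084, 0.0084, 0.04202, 0.01681, 0.0084, 0.0084, 0.02521, 0.2437, 0.07563, 0.0084, 0.42017 (working shown to 5 dp, full precision carried).
D = 0.13445² + 0.0084² + 0.0084² + 0.04202² + 0.01681² + 0.0084² + 0.0084² + 0.02521² + 0.2437² + 0.07563² + 0.0084² + 0.42017² = 0.01808 + 0.00007 + 0.00007 + 0.00177 + 0.00028 + 0.00007 + 0.00007 + 0.00064 + 0.05939 + 0.00572 + 0.00007 + 0.17654 = 0.26276.
So 1 − D = 0.73724, i.e. 0.737 to 3 decimal places.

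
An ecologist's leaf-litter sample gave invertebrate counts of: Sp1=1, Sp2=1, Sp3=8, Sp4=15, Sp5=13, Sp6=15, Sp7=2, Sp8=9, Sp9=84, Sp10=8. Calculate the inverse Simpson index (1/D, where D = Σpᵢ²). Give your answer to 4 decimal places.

3.0844

Total N = 1+1+8+15+13+15+2+9+84+8 = 156, so the proportions are 0.0064103, 0.0064103, 0.0512821, 0.0961538, 0.0833333, 0.0961538, 0.0128205, 0.0576923, 0.5384615, 0.0512821 (working shown to 7 dp, full precision carried).
D = 0.0064103² + 0.0064103² + 0.0512821² + 0.0961538² + 0.0833333² + 0.0961538² + 0.0128205² + 0.0576923² + 0.5384615² + 0.0512821² = 0.0000411 + 0.0000411 + 0.0026298 + 0.0092456 + 0.0069444 + 0.0092456 + 0.0001644 + 0.0033284 + 0.2899408 + 0.0026298 = 0.3242110.
So 1/D = 3.084411, i.e. 3.0844 to 4 decimal places.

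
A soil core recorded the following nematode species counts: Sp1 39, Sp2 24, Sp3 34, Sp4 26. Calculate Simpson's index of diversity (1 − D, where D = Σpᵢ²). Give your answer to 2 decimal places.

0.74

Total N = 39+24+34+26 = 123, so the proportions are 0.3171, 0.1951, 0.2764, 0.2114 (working shown to 4 dp, full precision carried).
D = 0.3171² + 0.1951² + 0.2764² + 0.2114² = 0.1005 + 0.0381 + 0.0764 + 0.0447 = 0.2597.
So 1 − D = 0.7403, i.e. 0.74 to 2 decimal places.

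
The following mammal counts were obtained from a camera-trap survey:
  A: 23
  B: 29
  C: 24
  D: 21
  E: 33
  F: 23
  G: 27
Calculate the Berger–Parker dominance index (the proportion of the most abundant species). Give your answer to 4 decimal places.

Total N = 23+29+24+21+33+23+27 = 180, so the proportions are 0.127778, 0.161111, 0.133333, 0.116667, 0.183333, 0.127778, 0.15 (working shown to 6 dp, full precision carried).
The largest proportion is 0.183333, i.e. d = 0.1833 to 4 decimal places.

0.1833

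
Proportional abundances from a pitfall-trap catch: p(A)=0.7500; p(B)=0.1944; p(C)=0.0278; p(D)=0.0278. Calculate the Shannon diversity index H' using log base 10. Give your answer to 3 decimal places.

Each pᵢ log₁₀ pᵢ term (working shown to 6 dp, full precision carried): 0.75×(-0.124939)=-0.093704, 0.1944×(-0.711304)=-0.138277, 0.0278×(-1.555955)=-0.043256, 0.0278×(-1.555955)=-0.043256.
Sum = -0.318493, so H' = 0.318.

0.318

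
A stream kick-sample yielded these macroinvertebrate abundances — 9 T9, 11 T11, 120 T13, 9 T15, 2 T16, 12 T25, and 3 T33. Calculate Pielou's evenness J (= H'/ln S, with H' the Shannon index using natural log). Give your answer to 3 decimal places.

0.538

Total N = 9+11+120+9+2+12+3 = 166, so the proportions are 0.05422, 0.06627, 0.72289, 0.05422, 0.01205, 0.07229, 0.01807 (working shown to 5 dp, full precision carried).
H' = −Σ pᵢ ln pᵢ = −((-0.15803) + (-0.17985) + (-0.23458) + (-0.15803) + (-0.05324) + (-0.18991) + (-0.07253)) = 1.04616.
With S = 7 species, ln S = 1.94591, so J = 1.04616/1.94591 = 0.53762, i.e. 0.538 to 3 decimal places.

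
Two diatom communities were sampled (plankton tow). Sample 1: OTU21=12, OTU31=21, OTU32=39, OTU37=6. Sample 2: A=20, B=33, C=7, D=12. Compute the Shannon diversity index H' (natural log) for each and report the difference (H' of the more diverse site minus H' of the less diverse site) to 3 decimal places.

0.053

Sample 1: N=78, proportions 0.15385, 0.26923, 0.5, 0.07692, giving H' = 1.18513 (working shown to 5 dp, full precision carried).
Sample 2: N=72, proportions 0.27778, 0.45833, 0.09722, 0.16667, giving H' = 1.23862.
Difference = |1.18513 − 1.23862| = 0.05349, i.e. 0.053 to 3 decimal places.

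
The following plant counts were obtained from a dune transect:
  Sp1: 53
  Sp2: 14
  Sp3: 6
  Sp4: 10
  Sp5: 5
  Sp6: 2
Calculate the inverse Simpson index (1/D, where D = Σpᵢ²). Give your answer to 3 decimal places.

Total N = 53+14+6+10+5+2 = 90, so the proportions are 0.588889, 0.155556, 0.066667, 0.111111, 0.055556, 0.022222 (working shown to 6 dp, full precision carried).
D = 0.588889² + 0.155556² + 0.066667² + 0.111111² + 0.055556² + 0.022222² = 0.346790 + 0.024198 + 0.004444 + 0.012346 + 0.003086 + 0.000494 = 0.391358.
So 1/D = 2.55521, i.e. 2.555 to 3 decimal places.

2.555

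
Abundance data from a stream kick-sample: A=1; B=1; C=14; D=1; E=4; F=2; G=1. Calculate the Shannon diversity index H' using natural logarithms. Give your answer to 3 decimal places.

Total N = 1+1+14+1+4+2+1 = 24, so the proportions are 0.04167, 0.04167, 0.58333, 0.04167, 0.16667, 0.08333, 0.04167 (working shown to 5 dp, full precision carried).
Each pᵢ ln pᵢ term: 0.04167×(-3.17805)=-0.13242, 0.04167×(-3.17805)=-0.13242, 0.58333×(-0.53900)=-0.31441, 0.04167×(-3.17805)=-0.13242, 0.16667×(-1.79176)=-0.29863, 0.08333×(-2.48491)=-0.20708, 0.04167×(-3.17805)=-0.13242.
Sum = -1.34979, so H' = 1.350.

1.350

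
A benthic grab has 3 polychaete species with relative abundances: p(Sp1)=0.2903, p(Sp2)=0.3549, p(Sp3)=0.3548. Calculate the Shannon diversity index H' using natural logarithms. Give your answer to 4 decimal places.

1.0943

Each pᵢ ln pᵢ term (working shown to 6 dp, full precision carried): 0.2903×(-1.236840)=-0.359055, 0.3549×(-1.035919)=-0.367648, 0.3548×(-1.036201)=-0.367644.
Sum = -1.094347, so H' = 1.0943.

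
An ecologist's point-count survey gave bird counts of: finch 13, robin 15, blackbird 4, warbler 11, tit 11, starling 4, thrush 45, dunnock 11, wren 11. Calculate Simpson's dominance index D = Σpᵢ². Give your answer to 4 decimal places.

0.1878

Total N = 13+15+4+11+11+4+45+11+11 = 125, so the proportions are 0.104, 0.12, 0.032, 0.088, 0.088, 0.032, 0.36, 0.088, 0.088 (working shown to 6 dp, full precision carried).
D = 0.104² + 0.12² + 0.032² + 0.088² + 0.088² + 0.032² + 0.36² + 0.088² + 0.088² = 0.010816 + 0.014400 + 0.001024 + 0.007744 + 0.007744 + 0.001024 + 0.129600 + 0.007744 + 0.007744 = 0.187840.
To 4 decimal places, D = 0.1878.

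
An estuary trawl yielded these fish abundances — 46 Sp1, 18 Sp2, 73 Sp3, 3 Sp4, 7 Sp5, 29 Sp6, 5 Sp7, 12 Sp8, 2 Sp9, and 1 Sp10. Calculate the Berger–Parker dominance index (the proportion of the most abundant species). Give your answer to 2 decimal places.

Total N = 46+18+73+3+7+29+5+12+2+1 = 196, so the proportions are 0.2347, 0.0918, 0.3724, 0.0153, 0.0357, 0.148, 0.0255, 0.0612, 0.0102, 0.0051 (working shown to 4 dp, full precision carried).
The largest proportion is 0.3724, i.e. d = 0.37 to 2 decimal places.

0.37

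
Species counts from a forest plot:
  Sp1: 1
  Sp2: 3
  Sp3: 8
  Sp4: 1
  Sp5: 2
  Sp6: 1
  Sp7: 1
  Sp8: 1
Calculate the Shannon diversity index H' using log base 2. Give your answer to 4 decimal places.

2.4613

Total N = 1+3+8+1+2+1+1+1 = 18, so the proportions are 0.055556, 0.166667, 0.444444, 0.055556, 0.111111, 0.055556, 0.055556, 0.055556 (working shown to 6 dp, full precision carried).
Each pᵢ log₂ pᵢ term: 0.055556×(-4.169925)=-0.231663, 0.166667×(-2.584963)=-0.430827, 0.444444×(-1.169925)=-0.519967, 0.055556×(-4.169925)=-0.231663, 0.111111×(-3.169925)=-0.352214, 0.055556×(-4.169925)=-0.231663, 0.055556×(-4.169925)=-0.231663, 0.055556×(-4.169925)=-0.231663.
Sum = -2.461320, so H' = 2.4613.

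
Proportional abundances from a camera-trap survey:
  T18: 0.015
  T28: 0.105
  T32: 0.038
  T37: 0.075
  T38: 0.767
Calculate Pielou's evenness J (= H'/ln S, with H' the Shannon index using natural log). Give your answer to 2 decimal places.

H' = −Σ pᵢ ln pᵢ = −((-0.0630) + (-0.2366) + (-0.1243) + (-0.1943) + (-0.2035)) = 0.8216 (working shown to 4 dp, full precision carried).
With S = 5 species, ln S = 1.6094, so J = 0.8216/1.6094 = 0.5105, i.e. 0.51 to 2 decimal places.

0.51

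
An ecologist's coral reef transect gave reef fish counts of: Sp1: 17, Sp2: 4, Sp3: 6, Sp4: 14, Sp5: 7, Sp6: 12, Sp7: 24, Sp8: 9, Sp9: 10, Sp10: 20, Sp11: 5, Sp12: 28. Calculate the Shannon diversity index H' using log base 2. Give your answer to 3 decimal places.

3.353

Total N = 17+4+6+14+7+12+24+9+10+20+5+28 = 156, so the proportions are 0.10897, 0.02564, 0.03846, 0.08974, 0.04487, 0.07692, 0.15385, 0.05769, 0.0641, 0.12821, 0.03205, 0.17949 (working shown to 5 dp, full precision carried).
Each pᵢ log₂ pᵢ term: 0.10897×(-3.19794)=-0.34849, 0.02564×(-5.28540)=-0.13552, 0.03846×(-4.70044)=-0.18079, 0.08974×(-3.47805)=-0.31213, 0.04487×(-4.47805)=-0.20094, 0.07692×(-3.70044)=-0.28465, 0.15385×(-2.70044)=-0.41545, 0.05769×(-4.11548)=-0.23743, 0.0641×(-3.96347)=-0.25407, 0.12821×(-2.96347)=-0.37993, 0.03205×(-4.96347)=-0.15909, 0.17949×(-2.47805)=-0.44478.
Sum = -3.35327, so H' = 3.353.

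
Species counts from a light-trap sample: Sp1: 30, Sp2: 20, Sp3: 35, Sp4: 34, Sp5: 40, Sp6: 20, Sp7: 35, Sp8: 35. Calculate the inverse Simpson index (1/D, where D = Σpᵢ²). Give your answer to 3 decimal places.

Total N = 30+20+35+34+40+20+35+35 = 249, so the proportions are 0.1204819, 0.0803213, 0.1405622, 0.1365462, 0.1606426, 0.0803213, 0.1405622, 0.1405622 (working shown to 7 dp, full precision carried).
D = 0.1204819² + 0.0803213² + 0.1405622² + 0.1365462² + 0.1606426² + 0.0803213² + 0.1405622² + 0.1405622² = 0.0145159 + 0.0064515 + 0.0197577 + 0.0186449 + 0.0258060 + 0.0064515 + 0.0197577 + 0.0197577 = 0.1311430.
So 1/D = 7.62526, i.e. 7.625 to 3 decimal places.

7.625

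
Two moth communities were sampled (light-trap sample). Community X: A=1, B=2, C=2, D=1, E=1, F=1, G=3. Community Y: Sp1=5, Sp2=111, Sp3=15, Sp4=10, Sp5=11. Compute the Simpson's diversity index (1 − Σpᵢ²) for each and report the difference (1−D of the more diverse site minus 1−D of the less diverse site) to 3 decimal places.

0.380

Community X: N=11, proportions 0.09091, 0.18182, 0.18182, 0.09091, 0.09091, 0.09091, 0.27273, giving 1−D = 0.82645 (working shown to 5 dp, full precision carried).
Community Y: N=152, proportions 0.03289, 0.73026, 0.09868, 0.06579, 0.07237, giving 1−D = 0.44633.
Difference = |0.82645 − 0.44633| = 0.38012, i.e. 0.380 to 3 decimal places.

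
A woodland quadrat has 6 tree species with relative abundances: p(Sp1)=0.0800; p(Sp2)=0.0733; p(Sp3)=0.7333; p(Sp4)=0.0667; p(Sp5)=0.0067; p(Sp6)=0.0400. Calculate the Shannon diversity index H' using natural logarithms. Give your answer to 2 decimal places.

0.96

Each pᵢ ln pᵢ term (working shown to 4 dp, full precision carried): 0.08×(-2.5257)=-0.2021, 0.0733×(-2.6132)=-0.1915, 0.7333×(-0.3102)=-0.2275, 0.0667×(-2.7076)=-0.1806, 0.0067×(-5.0056)=-0.0335, 0.04×(-3.2189)=-0.1288.
Sum = -0.9640, so H' = 0.96.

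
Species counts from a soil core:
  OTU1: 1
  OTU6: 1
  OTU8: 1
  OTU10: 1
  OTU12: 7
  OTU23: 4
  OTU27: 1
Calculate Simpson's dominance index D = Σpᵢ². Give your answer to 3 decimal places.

Total N = 1+1+1+1+7+4+1 = 16, so the proportions are 0.0625, 0.0625, 0.0625, 0.0625, 0.4375, 0.25, 0.0625 (working shown to 5 dp, full precision carried).
D = 0.0625² + 0.0625² + 0.0625² + 0.0625² + 0.4375² + 0.25² + 0.0625² = 0.00391 + 0.00391 + 0.00391 + 0.00391 + 0.19141 + 0.06250 + 0.00391 = 0.27344.
To 3 decimal places, D = 0.273.

0.273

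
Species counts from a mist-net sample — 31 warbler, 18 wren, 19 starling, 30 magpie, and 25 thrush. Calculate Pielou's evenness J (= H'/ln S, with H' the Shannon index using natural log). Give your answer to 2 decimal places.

Total N = 31+18+19+30+25 = 123, so the proportions are 0.252, 0.1463, 0.1545, 0.2439, 0.2033 (working shown to 4 dp, full precision carried).
H' = −Σ pᵢ ln pᵢ = −((-0.3474) + (-0.2812) + (-0.2885) + (-0.3441) + (-0.3238)) = 1.5851.
With S = 5 species, ln S = 1.6094, so J = 1.5851/1.6094 = 0.9849, i.e. 0.98 to 2 decimal places.

0.98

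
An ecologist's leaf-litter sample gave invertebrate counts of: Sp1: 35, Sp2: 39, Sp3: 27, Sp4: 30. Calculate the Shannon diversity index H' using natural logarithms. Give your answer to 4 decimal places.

1.3764

Total N = 35+39+27+30 = 131, so the proportions are 0.267176, 0.29771, 0.206107, 0.229008 (working shown to 6 dp, full precision carried).
Each pᵢ ln pᵢ term: 0.267176×(-1.319849)=-0.352631, 0.29771×(-1.211636)=-0.360716, 0.206107×(-1.579360)=-0.325517, 0.229008×(-1.474000)=-0.337557.
Sum = -1.376422, so H' = 1.3764.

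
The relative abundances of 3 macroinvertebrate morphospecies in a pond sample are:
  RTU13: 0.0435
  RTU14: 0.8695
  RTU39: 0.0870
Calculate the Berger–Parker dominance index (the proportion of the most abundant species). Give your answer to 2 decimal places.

The largest proportion is 0.8695, i.e. d = 0.87 to 2 decimal places.

0.87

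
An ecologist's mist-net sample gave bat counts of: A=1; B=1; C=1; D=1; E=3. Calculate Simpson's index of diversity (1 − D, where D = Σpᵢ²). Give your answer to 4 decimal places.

0.7347

Total N = 1+1+1+1+3 = 7, so the proportions are 0.142857, 0.142857, 0.142857, 0.142857, 0.428571 (working shown to 6 dp, full precision carried).
D = 0.142857² + 0.142857² + 0.142857² + 0.142857² + 0.428571² = 0.020408 + 0.020408 + 0.020408 + 0.020408 + 0.183673 = 0.265306.
So 1 − D = 0.734694, i.e. 0.7347 to 4 decimal places.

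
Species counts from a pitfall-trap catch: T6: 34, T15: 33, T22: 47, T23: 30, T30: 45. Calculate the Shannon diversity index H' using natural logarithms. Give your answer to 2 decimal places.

1.59

Total N = 34+33+47+30+45 = 189, so the proportions are 0.1799, 0.1746, 0.2487, 0.1587, 0.2381 (working shown to 4 dp, full precision carried).
Each pᵢ ln pᵢ term: 0.1799×(-1.7154)=-0.3086, 0.1746×(-1.7452)=-0.3047, 0.2487×(-1.3916)=-0.3461, 0.1587×(-1.8405)=-0.2922, 0.2381×(-1.4351)=-0.3417.
Sum = -1.5932, so H' = 1.59.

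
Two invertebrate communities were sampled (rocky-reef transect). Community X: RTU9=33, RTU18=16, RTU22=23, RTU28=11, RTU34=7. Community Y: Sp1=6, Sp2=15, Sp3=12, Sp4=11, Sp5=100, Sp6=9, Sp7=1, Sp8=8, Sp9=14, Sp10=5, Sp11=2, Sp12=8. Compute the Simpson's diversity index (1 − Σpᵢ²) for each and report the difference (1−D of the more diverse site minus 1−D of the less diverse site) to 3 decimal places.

0.048

Community X: N=90, proportions 0.36667, 0.17778, 0.25556, 0.12222, 0.07778, giving 1−D = 0.74765 (working shown to 5 dp, full precision carried).
Community Y: N=191, proportions 0.03141, 0.07853, 0.06283, 0.05759, 0.52356, 0.04712, 0.00524, 0.04188, 0.0733, 0.02618, 0.01047, 0.04188, giving 1−D = 0.69954.
Difference = |0.74765 − 0.69954| = 0.04811, i.e. 0.048 to 3 decimal places.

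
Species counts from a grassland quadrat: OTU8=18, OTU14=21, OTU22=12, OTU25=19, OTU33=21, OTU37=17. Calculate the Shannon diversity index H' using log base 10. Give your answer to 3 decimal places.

Total N = 18+21+12+19+21+17 = 108, so the proportions are 0.16667, 0.19444, 0.11111, 0.17593, 0.19444, 0.15741 (working shown to 5 dp, full precision carried).
Each pᵢ log₁₀ pᵢ term: 0.16667×(-0.77815)=-0.12969, 0.19444×(-0.71120)=-0.13829, 0.11111×(-0.95424)=-0.10603, 0.17593×(-0.75467)=-0.13277, 0.19444×(-0.71120)=-0.13829, 0.15741×(-0.80297)=-0.12639.
Sum = -0.77146, so H' = 0.771.

0.771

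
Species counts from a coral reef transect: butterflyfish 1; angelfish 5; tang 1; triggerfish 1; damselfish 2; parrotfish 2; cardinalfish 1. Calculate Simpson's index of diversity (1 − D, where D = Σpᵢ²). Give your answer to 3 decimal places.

0.781

Total N = 1+5+1+1+2+2+1 = 13, so the proportions are 0.07692, 0.38462, 0.07692, 0.07692, 0.15385, 0.15385, 0.07692 (working shown to 5 dp, full precision carried).
D = 0.07692² + 0.38462² + 0.07692² + 0.07692² + 0.15385² + 0.15385² + 0.07692² = 0.00592 + 0.14793 + 0.00592 + 0.00592 + 0.02367 + 0.02367 + 0.00592 = 0.21893.
So 1 − D = 0.78107, i.e. 0.781 to 3 decimal places.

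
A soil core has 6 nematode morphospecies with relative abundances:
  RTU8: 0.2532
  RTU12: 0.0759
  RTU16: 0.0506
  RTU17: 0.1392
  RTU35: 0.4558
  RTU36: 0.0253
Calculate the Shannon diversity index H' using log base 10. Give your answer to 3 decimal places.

Each pᵢ log₁₀ pᵢ term (working shown to 5 dp, full precision carried): 0.2532×(-0.59654)=-0.15104, 0.0759×(-1.11976)=-0.08499, 0.0506×(-1.29585)=-0.06557, 0.1392×(-0.85636)=-0.11921, 0.4558×(-0.34123)=-0.15553, 0.0253×(-1.59688)=-0.04040.
Sum = -0.61674, so H' = 0.617.

0.617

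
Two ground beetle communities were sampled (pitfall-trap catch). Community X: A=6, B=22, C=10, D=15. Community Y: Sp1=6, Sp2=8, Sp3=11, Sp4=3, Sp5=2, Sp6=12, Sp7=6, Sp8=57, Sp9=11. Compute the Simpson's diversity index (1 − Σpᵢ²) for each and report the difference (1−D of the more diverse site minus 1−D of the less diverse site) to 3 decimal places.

Community X: N=53, proportions 0.11321, 0.41509, 0.18868, 0.28302, giving 1−D = 0.69918 (working shown to 5 dp, full precision carried).
Community Y: N=116, proportions 0.05172, 0.06897, 0.09483, 0.02586, 0.01724, 0.10345, 0.05172, 0.49138, 0.09483, giving 1−D = 0.71879.
Difference = |0.69918 − 0.71879| = 0.01961, i.e. 0.020 to 3 decimal places.

0.020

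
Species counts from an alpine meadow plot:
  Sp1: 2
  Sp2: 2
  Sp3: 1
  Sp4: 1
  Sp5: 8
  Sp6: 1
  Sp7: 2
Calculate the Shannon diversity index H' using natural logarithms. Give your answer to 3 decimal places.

1.610

Total N = 2+2+1+1+8+1+2 = 17, so the proportions are 0.11765, 0.11765, 0.05882, 0.05882, 0.47059, 0.05882, 0.11765 (working shown to 5 dp, full precision carried).
Each pᵢ ln pᵢ term: 0.11765×(-2.14007)=-0.25177, 0.11765×(-2.14007)=-0.25177, 0.05882×(-2.83321)=-0.16666, 0.05882×(-2.83321)=-0.16666, 0.47059×(-0.75377)=-0.35472, 0.05882×(-2.83321)=-0.16666, 0.11765×(-2.14007)=-0.25177.
Sum = -1.61001, so H' = 1.610.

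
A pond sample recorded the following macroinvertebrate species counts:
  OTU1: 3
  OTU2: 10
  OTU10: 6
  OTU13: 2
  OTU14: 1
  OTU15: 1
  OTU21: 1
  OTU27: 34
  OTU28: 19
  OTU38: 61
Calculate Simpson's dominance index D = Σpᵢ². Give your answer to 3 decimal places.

Total N = 3+10+6+2+1+1+1+34+19+61 = 138, so the proportions are 0.02174, 0.07246, 0.04348, 0.01449, 0.00725, 0.00725, 0.00725, 0.24638, 0.13768, 0.44203 (working shown to 5 dp, full precision carried).
D = 0.02174² + 0.07246² + 0.04348² + 0.01449² + 0.00725² + 0.00725² + 0.00725² + 0.24638² + 0.13768² + 0.44203² = 0.00047 + 0.00525 + 0.00189 + 0.00021 + 0.00005 + 0.00005 + 0.00005 + 0.06070 + 0.01896 + 0.19539 = 0.28303.
To 3 decimal places, D = 0.283.

0.283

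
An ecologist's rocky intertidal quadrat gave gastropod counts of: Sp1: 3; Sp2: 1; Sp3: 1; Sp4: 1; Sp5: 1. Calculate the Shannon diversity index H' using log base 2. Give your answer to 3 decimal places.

2.128

Total N = 3+1+1+1+1 = 7, so the proportions are 0.42857, 0.14286, 0.14286, 0.14286, 0.14286 (working shown to 5 dp, full precision carried).
Each pᵢ log₂ pᵢ term: 0.42857×(-1.22239)=-0.52388, 0.14286×(-2.80735)=-0.40105, 0.14286×(-2.80735)=-0.40105, 0.14286×(-2.80735)=-0.40105, 0.14286×(-2.80735)=-0.40105.
Sum = -2.12809, so H' = 2.128.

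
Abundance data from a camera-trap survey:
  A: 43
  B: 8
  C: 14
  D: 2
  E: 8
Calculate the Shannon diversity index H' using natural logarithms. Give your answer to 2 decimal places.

Total N = 43+8+14+2+8 = 75, so the proportions are 0.5733, 0.1067, 0.1867, 0.0267, 0.1067 (working shown to 4 dp, full precision carried).
Each pᵢ ln pᵢ term: 0.5733×(-0.5563)=-0.3189, 0.1067×(-2.2380)=-0.2387, 0.1867×(-1.6784)=-0.3133, 0.0267×(-3.6243)=-0.0966, 0.1067×(-2.2380)=-0.2387.
Sum = -1.2063, so H' = 1.21.

1.21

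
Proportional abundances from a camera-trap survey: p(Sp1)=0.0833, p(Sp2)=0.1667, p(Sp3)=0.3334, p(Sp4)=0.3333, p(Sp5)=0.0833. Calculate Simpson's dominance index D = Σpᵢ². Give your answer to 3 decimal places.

0.264

D = 0.0833² + 0.1667² + 0.3334² + 0.3333² + 0.0833² = 0.00694 + 0.02779 + 0.11116 + 0.11109 + 0.00694 = 0.26391 (working shown to 5 dp, full precision carried).
To 3 decimal places, D = 0.264.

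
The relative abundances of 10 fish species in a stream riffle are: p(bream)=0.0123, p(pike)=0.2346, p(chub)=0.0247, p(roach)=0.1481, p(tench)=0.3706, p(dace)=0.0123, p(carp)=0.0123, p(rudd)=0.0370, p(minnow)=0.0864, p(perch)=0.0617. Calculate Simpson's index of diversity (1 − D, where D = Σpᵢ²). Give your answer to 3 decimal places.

0.772

D = 0.0123² + 0.2346² + 0.0247² + 0.1481² + 0.3706² + 0.0123² + 0.0123² + 0.037² + 0.0864² + 0.0617² = 0.00015 + 0.05504 + 0.00061 + 0.02193 + 0.13734 + 0.00015 + 0.00015 + 0.00137 + 0.00746 + 0.00381 = 0.22802 (working shown to 5 dp, full precision carried).
So 1 − D = 0.77198, i.e. 0.772 to 3 decimal places.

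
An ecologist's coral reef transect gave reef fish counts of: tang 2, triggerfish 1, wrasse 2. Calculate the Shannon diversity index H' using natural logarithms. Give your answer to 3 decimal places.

Total N = 2+1+2 = 5, so the proportions are 0.4, 0.2, 0.4 (working shown to 5 dp, full precision carried).
Each pᵢ ln pᵢ term: 0.4×(-0.91629)=-0.36652, 0.2×(-1.60944)=-0.32189, 0.4×(-0.91629)=-0.36652.
Sum = -1.05492, so H' = 1.055.

1.055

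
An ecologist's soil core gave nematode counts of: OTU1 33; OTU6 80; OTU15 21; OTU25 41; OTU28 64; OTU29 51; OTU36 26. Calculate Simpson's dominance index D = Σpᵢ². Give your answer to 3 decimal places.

Total N = 33+80+21+41+64+51+26 = 316, so the proportions are 0.10443, 0.25316, 0.06646, 0.12975, 0.20253, 0.16139, 0.08228 (working shown to 5 dp, full precision carried).
D = 0.10443² + 0.25316² + 0.06646² + 0.12975² + 0.20253² + 0.16139² + 0.08228² = 0.01091 + 0.06409 + 0.00442 + 0.01683 + 0.04102 + 0.02605 + 0.00677 = 0.17008.
To 3 decimal places, D = 0.170.

0.170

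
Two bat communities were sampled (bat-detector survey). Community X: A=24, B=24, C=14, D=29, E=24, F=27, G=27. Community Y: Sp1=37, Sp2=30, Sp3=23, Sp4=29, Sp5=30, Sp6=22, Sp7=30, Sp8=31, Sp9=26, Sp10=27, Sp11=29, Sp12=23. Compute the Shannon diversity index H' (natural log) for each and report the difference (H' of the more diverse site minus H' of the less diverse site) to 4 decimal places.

0.5483

Community X: N=169, proportions 0.1420118, 0.1420118, 0.0828402, 0.1715976, 0.1420118, 0.1597633, 0.1597633, giving H' = 1.9263872 (working shown to 7 dp, full precision carried).
Community Y: N=337, proportions 0.1097923, 0.0890208, 0.0682493, 0.0860534, 0.0890208, 0.0652819, 0.0890208, 0.0919881, 0.0771513, 0.0801187, 0.0860534, 0.0682493, giving H' = 2.4746756.
Difference = |1.9263872 − 2.4746756| = 0.5482884, i.e. 0.5483 to 4 decimal places.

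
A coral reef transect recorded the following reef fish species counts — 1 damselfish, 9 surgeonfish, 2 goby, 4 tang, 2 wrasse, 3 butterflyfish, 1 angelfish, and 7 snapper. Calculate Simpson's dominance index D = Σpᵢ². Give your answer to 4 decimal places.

Total N = 1+9+2+4+2+3+1+7 = 29, so the proportions are 0.034483, 0.310345, 0.068966, 0.137931, 0.068966, 0.103448, 0.034483, 0.241379 (working shown to 6 dp, full precision carried).
D = 0.034483² + 0.310345² + 0.068966² + 0.137931² + 0.068966² + 0.103448² + 0.034483² + 0.241379² = 0.001189 + 0.096314 + 0.004756 + 0.019025 + 0.004756 + 0.010702 + 0.001189 + 0.058264 = 0.196195.
To 4 decimal places, D = 0.1962.

0.1962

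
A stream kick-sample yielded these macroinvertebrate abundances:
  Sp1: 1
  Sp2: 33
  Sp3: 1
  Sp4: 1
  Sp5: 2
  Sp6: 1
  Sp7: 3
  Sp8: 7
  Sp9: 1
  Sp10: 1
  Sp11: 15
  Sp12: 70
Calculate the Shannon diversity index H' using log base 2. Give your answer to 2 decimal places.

2.08

Total N = 1+33+1+1+2+1+3+7+1+1+15+70 = 136, so the proportions are 0.0074, 0.2426, 0.0074, 0.0074, 0.0147, 0.0074, 0.0221, 0.0515, 0.0074, 0.0074, 0.1103, 0.5147 (working shown to 4 dp, full precision carried).
Each pᵢ log₂ pᵢ term: 0.0074×(-7.0875)=-0.0521, 0.2426×(-2.0431)=-0.4957, 0.0074×(-7.0875)=-0.0521, 0.0074×(-7.0875)=-0.0521, 0.0147×(-6.0875)=-0.0895, 0.0074×(-7.0875)=-0.0521, 0.0221×(-5.5025)=-0.1214, 0.0515×(-4.2801)=-0.2203, 0.0074×(-7.0875)=-0.0521, 0.0074×(-7.0875)=-0.0521, 0.1103×(-3.1806)=-0.3508, 0.5147×(-0.9582)=-0.4932.
Sum = -2.0836, so H' = 2.08.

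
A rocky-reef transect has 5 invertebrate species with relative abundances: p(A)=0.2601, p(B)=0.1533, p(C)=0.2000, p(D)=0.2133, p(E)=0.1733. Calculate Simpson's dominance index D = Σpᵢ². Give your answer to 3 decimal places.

D = 0.2601² + 0.1533² + 0.2² + 0.2133² + 0.1733² = 0.06765 + 0.02350 + 0.04000 + 0.04550 + 0.03003 = 0.20668 (working shown to 5 dp, full precision carried).
To 3 decimal places, D = 0.207.

0.207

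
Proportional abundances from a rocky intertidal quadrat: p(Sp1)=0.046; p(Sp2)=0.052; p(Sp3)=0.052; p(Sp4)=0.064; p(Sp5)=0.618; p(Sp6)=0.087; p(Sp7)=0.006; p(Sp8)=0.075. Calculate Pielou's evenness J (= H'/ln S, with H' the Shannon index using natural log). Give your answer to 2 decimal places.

0.65

H' = −Σ pᵢ ln pᵢ = −((-0.1416) + (-0.1537) + (-0.1537) + (-0.1759) + (-0.2974) + (-0.2124) + (-0.0307) + (-0.1943)) = 1.3599 (working shown to 4 dp, full precision carried).
With S = 8 species, ln S = 2.0794, so J = 1.3599/2.0794 = 0.6540, i.e. 0.65 to 2 decimal places.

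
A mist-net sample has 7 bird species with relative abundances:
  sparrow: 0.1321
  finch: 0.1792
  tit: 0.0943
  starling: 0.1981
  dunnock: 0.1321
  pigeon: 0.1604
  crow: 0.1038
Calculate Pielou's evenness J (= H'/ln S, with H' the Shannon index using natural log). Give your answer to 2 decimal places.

H' = −Σ pᵢ ln pᵢ = −((-0.2674) + (-0.3081) + (-0.2227) + (-0.3207) + (-0.2674) + (-0.2935) + (-0.2351)) = 1.9150 (working shown to 4 dp, full precision carried).
With S = 7 species, ln S = 1.9459, so J = 1.9150/1.9459 = 0.9841, i.e. 0.98 to 2 decimal places.

0.98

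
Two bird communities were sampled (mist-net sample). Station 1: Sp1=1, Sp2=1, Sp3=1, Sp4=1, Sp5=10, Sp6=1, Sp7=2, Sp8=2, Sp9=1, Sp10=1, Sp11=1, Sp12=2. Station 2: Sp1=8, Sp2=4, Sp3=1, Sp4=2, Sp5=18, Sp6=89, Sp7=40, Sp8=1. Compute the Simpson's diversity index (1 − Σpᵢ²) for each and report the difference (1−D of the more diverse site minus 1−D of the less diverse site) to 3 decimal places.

Station 1: N=24, proportions 0.04167, 0.04167, 0.04167, 0.04167, 0.41667, 0.04167, 0.08333, 0.08333, 0.04167, 0.04167, 0.04167, 0.08333, giving 1−D = 0.79167 (working shown to 5 dp, full precision carried).
Station 2: N=163, proportions 0.04908, 0.02454, 0.00613, 0.01227, 0.11043, 0.54601, 0.2454, 0.00613, giving 1−D = 0.62622.
Difference = |0.79167 − 0.62622| = 0.16545, i.e. 0.165 to 3 decimal places.

0.165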